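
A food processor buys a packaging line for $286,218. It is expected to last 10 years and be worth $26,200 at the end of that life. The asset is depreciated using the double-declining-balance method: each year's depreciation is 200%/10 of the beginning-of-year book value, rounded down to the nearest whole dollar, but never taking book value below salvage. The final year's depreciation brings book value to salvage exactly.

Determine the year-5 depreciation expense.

$23,447

Depreciable base = $286,218 − $26,200 = $260,018.
Year 1: ⌊$286,218 × 200%/10⌋ = $57,243. Book value $228,975.
Year 2: ⌊$228,975 × 200%/10⌋ = $45,795. Book value $183,180.
Year 3: ⌊$183,180 × 200%/10⌋ = $36,636. Book value $146,544.
Year 4: ⌊$146,544 × 200%/10⌋ = $29,308. Book value $117,236.
Year 5: ⌊$117,236 × 200%/10⌋ = $23,447. Book value $93,789.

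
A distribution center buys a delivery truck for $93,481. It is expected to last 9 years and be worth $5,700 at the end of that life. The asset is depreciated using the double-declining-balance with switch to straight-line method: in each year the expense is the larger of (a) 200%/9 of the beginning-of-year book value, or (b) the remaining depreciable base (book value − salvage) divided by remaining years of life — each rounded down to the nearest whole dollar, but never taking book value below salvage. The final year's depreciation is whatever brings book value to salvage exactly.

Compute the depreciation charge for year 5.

$7,602

Depreciable base = $93,481 − $5,700 = $87,781.
Year 1: DB = ⌊$93,481 × 200%/9⌋ = $20,773; SL = ⌊$87,781/9⌋ = $9,753 → take DB $20,773. Book value $72,708.
Year 2: DB = ⌊$72,708 × 200%/9⌋ = $16,157; SL = ⌊$67,008/8⌋ = $8,376 → take DB $16,157. Book value $56,551.
Year 3: DB = ⌊$56,551 × 200%/9⌋ = $12,566; SL = ⌊$50,851/7⌋ = $7,264 → take DB $12,566. Book value $43,985.
Year 4: DB = ⌊$43,985 × 200%/9⌋ = $9,774; SL = ⌊$38,285/6⌋ = $6,380 → take DB $9,774. Book value $34,211.
Year 5: DB = ⌊$34,211 × 200%/9⌋ = $7,602; SL = ⌊$28,511/5⌋ = $5,702 → take DB $7,602. Book value $26,609.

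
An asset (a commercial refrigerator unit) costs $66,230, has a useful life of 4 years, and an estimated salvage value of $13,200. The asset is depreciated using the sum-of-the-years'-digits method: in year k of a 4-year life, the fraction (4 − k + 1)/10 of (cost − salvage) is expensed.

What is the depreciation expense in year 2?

$15,909

Depreciable base = $66,230 − $13,200 = $53,030.
Sum of the years' digits = 4+3+2+1 = 10.
Year 1: $53,030 × 4/10 = $21,212. Book value $45,018.
Year 2: $53,030 × 3/10 = $15,909. Book value $29,109.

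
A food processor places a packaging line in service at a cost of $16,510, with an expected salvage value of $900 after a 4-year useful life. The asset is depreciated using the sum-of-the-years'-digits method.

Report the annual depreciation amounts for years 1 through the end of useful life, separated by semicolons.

$6,244; $4,683; $3,122; $1,561

Depreciable base = $16,510 − $900 = $15,610.
Sum of the years' digits = 4+3+2+1 = 10.
Year 1: $15,610 × 4/10 = $6,244. Book value $10,266.
Year 2: $15,610 × 3/10 = $4,683. Book value $5,583.
Year 3: $15,610 × 2/10 = $3,122. Book value $2,461.
Year 4: $15,610 × 1/10 = $1,561. Book value $900.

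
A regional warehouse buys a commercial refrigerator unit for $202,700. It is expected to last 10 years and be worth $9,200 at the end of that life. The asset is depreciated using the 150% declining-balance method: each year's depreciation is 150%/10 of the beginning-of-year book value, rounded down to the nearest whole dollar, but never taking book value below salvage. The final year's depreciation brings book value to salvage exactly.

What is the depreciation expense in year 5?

Depreciable base = $202,700 − $9,200 = $193,500.
Year 1: ⌊$202,700 × 150%/10⌋ = $30,405. Book value $172,295.
Year 2: ⌊$172,295 × 150%/10⌋ = $25,844. Book value $146,451.
Year 3: ⌊$146,451 × 150%/10⌋ = $21,967. Book value $124,484.
Year 4: ⌊$124,484 × 150%/10⌋ = $18,672. Book value $105,812.
Year 5: ⌊$105,812 × 150%/10⌋ = $15,871. Book value $89,941.

$15,871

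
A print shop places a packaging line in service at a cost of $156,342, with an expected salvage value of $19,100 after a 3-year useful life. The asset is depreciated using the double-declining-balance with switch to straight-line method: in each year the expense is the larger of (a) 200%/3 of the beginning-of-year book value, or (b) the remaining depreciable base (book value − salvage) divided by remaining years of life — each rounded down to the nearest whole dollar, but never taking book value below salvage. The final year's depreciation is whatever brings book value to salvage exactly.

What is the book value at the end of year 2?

Depreciable base = $156,342 − $19,100 = $137,242.
Year 1: DB = ⌊$156,342 × 200%/3⌋ = $104,228; SL = ⌊$137,242/3⌋ = $45,747 → take DB $104,228. Book value $52,114.
Year 2: DB = ⌊$52,114 × 200%/3⌋ = $34,742; SL = ⌊$33,014/2⌋ = $16,507 → take DB $34,742, capped at $33,014. Book value $19,100.

$19,100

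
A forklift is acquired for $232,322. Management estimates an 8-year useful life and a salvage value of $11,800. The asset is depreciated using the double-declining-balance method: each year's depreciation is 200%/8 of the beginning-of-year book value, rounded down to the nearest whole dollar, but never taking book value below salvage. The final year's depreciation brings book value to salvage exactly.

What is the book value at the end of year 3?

Depreciable base = $232,322 − $11,800 = $220,522.
Year 1: ⌊$232,322 × 200%/8⌋ = $58,080. Book value $174,242.
Year 2: ⌊$174,242 × 200%/8⌋ = $43,560. Book value $130,682.
Year 3: ⌊$130,682 × 200%/8⌋ = $32,670. Book value $98,012.

$98,012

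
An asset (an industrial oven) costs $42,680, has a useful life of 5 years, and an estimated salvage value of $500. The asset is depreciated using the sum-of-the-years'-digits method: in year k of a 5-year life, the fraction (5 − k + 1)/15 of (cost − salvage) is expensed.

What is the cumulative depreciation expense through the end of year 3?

Depreciable base = $42,680 − $500 = $42,180.
Sum of the years' digits = 5+4+3+2+1 = 15.
Year 1: $42,180 × 5/15 = $14,060. Book value $28,620.
Year 2: $42,180 × 4/15 = $11,248. Book value $17,372.
Year 3: $42,180 × 3/15 = $8,436. Book value $8,936.
Accumulated through year 3 = $42,680 − $8,936 = $33,744.

$33,744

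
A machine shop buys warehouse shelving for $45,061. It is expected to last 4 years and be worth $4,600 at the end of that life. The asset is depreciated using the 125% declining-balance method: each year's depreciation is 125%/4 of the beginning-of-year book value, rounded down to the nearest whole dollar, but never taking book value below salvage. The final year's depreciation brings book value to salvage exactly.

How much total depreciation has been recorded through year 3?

Depreciable base = $45,061 − $4,600 = $40,461.
Year 1: ⌊$45,061 × 125%/4⌋ = $14,081. Book value $30,980.
Year 2: ⌊$30,980 × 125%/4⌋ = $9,681. Book value $21,299.
Year 3: ⌊$21,299 × 125%/4⌋ = $6,655. Book value $14,644.
Accumulated through year 3 = $45,061 − $14,644 = $30,417.

$30,417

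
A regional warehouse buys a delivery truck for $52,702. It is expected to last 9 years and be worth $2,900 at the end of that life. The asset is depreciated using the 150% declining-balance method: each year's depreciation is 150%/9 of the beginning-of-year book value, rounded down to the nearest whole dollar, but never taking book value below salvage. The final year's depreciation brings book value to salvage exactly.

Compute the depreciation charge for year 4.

Depreciable base = $52,702 − $2,900 = $49,802.
Year 1: ⌊$52,702 × 150%/9⌋ = $8,783. Book value $43,919.
Year 2: ⌊$43,919 × 150%/9⌋ = $7,319. Book value $36,600.
Year 3: ⌊$36,600 × 150%/9⌋ = $6,100. Book value $30,500.
Year 4: ⌊$30,500 × 150%/9⌋ = $5,083. Book value $25,417.

$5,083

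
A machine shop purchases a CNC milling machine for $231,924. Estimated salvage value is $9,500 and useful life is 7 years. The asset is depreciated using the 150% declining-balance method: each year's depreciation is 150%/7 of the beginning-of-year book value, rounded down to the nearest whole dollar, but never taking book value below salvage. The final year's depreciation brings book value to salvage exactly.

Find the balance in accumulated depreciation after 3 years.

$119,427

Depreciable base = $231,924 − $9,500 = $222,424.
Year 1: ⌊$231,924 × 150%/7⌋ = $49,698. Book value $182,226.
Year 2: ⌊$182,226 × 150%/7⌋ = $39,048. Book value $143,178.
Year 3: ⌊$143,178 × 150%/7⌋ = $30,681. Book value $112,497.
Accumulated through year 3 = $231,924 − $112,497 = $119,427.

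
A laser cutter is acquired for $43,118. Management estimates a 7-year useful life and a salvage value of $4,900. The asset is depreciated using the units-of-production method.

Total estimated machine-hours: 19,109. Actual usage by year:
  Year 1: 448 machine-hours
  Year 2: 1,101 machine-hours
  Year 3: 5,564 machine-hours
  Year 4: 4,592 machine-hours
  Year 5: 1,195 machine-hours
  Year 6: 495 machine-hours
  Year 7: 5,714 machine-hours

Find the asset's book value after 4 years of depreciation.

$19,708

Depreciable base = $43,118 − $4,900 = $38,218.
Rate = $38,218 / 19,109 machine-hours = $2 per machine-hour.
Year 1: 448 × $2 = $896. Book value $42,222.
Year 2: 1,101 × $2 = $2,202. Book value $40,020.
Year 3: 5,564 × $2 = $11,128. Book value $28,892.
Year 4: 4,592 × $2 = $9,184. Book value $19,708.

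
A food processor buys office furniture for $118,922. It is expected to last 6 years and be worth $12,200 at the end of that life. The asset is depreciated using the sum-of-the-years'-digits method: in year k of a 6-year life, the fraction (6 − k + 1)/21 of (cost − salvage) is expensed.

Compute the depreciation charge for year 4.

Depreciable base = $118,922 − $12,200 = $106,722.
Sum of the years' digits = 6+5+4+3+2+1 = 21.
Year 1: $106,722 × 6/21 = $30,492. Book value $88,430.
Year 2: $106,722 × 5/21 = $25,410. Book value $63,020.
Year 3: $106,722 × 4/21 = $20,328. Book value $42,692.
Year 4: $106,722 × 3/21 = $15,246. Book value $27,446.

$15,246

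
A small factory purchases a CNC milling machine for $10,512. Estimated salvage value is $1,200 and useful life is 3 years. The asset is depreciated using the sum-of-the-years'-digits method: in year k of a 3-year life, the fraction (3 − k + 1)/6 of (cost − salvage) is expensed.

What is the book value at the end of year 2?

Depreciable base = $10,512 − $1,200 = $9,312.
Sum of the years' digits = 3+2+1 = 6.
Year 1: $9,312 × 3/6 = $4,656. Book value $5,856.
Year 2: $9,312 × 2/6 = $3,104. Book value $2,752.

$2,752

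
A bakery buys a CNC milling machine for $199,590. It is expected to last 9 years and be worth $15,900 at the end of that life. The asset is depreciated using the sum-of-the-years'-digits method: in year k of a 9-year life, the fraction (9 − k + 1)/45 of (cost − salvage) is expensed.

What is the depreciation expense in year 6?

Depreciable base = $199,590 − $15,900 = $183,690.
Sum of the years' digits = 9+8+7+6+5+4+3+2+1 = 45.
Year 1: $183,690 × 9/45 = $36,738. Book value $162,852.
Year 2: $183,690 × 8/45 = $32,656. Book value $130,196.
Year 3: $183,690 × 7/45 = $28,574. Book value $101,622.
Year 4: $183,690 × 6/45 = $24,492. Book value $77,130.
Year 5: $183,690 × 5/45 = $20,410. Book value $56,720.
Year 6: $183,690 × 4/45 = $16,328. Book value $40,392.

$16,328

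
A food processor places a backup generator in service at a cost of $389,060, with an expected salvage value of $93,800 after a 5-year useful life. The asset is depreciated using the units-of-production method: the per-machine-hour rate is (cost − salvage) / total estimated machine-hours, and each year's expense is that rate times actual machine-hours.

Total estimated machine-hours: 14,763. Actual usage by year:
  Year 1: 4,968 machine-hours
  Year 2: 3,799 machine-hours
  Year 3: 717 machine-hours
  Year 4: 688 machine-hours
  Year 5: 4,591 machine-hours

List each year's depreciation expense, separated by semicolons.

$99,360; $75,980; $14,340; $13,760; $91,820

Depreciable base = $389,060 − $93,800 = $295,260.
Rate = $295,260 / 14,763 machine-hours = $20 per machine-hour.
Year 1: 4,968 × $20 = $99,360. Book value $289,700.
Year 2: 3,799 × $20 = $75,980. Book value $213,720.
Year 3: 717 × $20 = $14,340. Book value $199,380.
Year 4: 688 × $20 = $13,760. Book value $185,620.
Year 5: 4,591 × $20 = $91,820. Book value $93,800.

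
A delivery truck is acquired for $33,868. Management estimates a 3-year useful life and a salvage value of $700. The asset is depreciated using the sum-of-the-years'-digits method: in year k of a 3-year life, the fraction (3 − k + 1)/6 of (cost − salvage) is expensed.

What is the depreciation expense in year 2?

Depreciable base = $33,868 − $700 = $33,168.
Sum of the years' digits = 3+2+1 = 6.
Year 1: $33,168 × 3/6 = $16,584. Book value $17,284.
Year 2: $33,168 × 2/6 = $11,056. Book value $6,228.

$11,056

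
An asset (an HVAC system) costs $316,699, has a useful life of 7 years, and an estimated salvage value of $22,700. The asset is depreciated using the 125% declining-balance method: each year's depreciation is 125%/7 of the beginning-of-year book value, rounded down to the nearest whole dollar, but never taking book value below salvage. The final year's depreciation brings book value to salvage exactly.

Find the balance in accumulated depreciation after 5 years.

Depreciable base = $316,699 − $22,700 = $293,999.
Year 1: ⌊$316,699 × 125%/7⌋ = $56,553. Book value $260,146.
Year 2: ⌊$260,146 × 125%/7⌋ = $46,454. Book value $213,692.
Year 3: ⌊$213,692 × 125%/7⌋ = $38,159. Book value $175,533.
Year 4: ⌊$175,533 × 125%/7⌋ = $31,345. Book value $144,188.
Year 5: ⌊$144,188 × 125%/7⌋ = $25,747. Book value $118,441.
Accumulated through year 5 = $316,699 − $118,441 = $198,258.

$198,258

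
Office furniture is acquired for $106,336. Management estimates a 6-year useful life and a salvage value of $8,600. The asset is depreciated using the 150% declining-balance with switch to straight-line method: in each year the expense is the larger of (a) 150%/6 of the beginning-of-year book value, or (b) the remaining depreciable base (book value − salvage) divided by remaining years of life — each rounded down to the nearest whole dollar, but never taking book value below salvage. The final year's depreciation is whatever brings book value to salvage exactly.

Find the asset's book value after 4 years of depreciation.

$32,774

Depreciable base = $106,336 − $8,600 = $97,736.
Year 1: DB = ⌊$106,336 × 150%/6⌋ = $26,584; SL = ⌊$97,736/6⌋ = $16,289 → take DB $26,584. Book value $79,752.
Year 2: DB = ⌊$79,752 × 150%/6⌋ = $19,938; SL = ⌊$71,152/5⌋ = $14,230 → take DB $19,938. Book value $59,814.
Year 3: DB = ⌊$59,814 × 150%/6⌋ = $14,953; SL = ⌊$51,214/4⌋ = $12,803 → take DB $14,953. Book value $44,861.
Year 4: DB = ⌊$44,861 × 150%/6⌋ = $11,215; SL = ⌊$36,261/3⌋ = $12,087 → take SL $12,087. Book value $32,774.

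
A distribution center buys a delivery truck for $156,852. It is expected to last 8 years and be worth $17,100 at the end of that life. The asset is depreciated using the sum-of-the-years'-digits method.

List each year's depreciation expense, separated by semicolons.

$31,056; $27,174; $23,292; $19,410; $15,528; $11,646; $7,764; $3,882

Depreciable base = $156,852 − $17,100 = $139,752.
Sum of the years' digits = 8+7+6+5+4+3+2+1 = 36.
Year 1: $139,752 × 8/36 = $31,056. Book value $125,796.
Year 2: $139,752 × 7/36 = $27,174. Book value $98,622.
Year 3: $139,752 × 6/36 = $23,292. Book value $75,330.
Year 4: $139,752 × 5/36 = $19,410. Book value $55,920.
Year 5: $139,752 × 4/36 = $15,528. Book value $40,392.
Year 6: $139,752 × 3/36 = $11,646. Book value $28,746.
Year 7: $139,752 × 2/36 = $7,764. Book value $20,982.
Year 8: $139,752 × 1/36 = $3,882. Book value $17,100.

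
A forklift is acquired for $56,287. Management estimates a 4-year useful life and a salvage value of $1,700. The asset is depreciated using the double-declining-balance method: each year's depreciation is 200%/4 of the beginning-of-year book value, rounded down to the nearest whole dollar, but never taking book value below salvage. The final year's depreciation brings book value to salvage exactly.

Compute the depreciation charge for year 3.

Depreciable base = $56,287 − $1,700 = $54,587.
Year 1: ⌊$56,287 × 200%/4⌋ = $28,143. Book value $28,144.
Year 2: ⌊$28,144 × 200%/4⌋ = $14,072. Book value $14,072.
Year 3: ⌊$14,072 × 200%/4⌋ = $7,036. Book value $7,036.

$7,036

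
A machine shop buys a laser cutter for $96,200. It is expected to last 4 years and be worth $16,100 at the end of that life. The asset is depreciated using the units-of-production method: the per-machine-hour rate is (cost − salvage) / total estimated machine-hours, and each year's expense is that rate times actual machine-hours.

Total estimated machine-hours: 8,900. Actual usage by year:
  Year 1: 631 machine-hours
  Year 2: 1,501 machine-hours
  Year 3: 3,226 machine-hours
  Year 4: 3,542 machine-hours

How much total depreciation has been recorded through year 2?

Depreciable base = $96,200 − $16,100 = $80,100.
Rate = $80,100 / 8,900 machine-hours = $9 per machine-hour.
Year 1: 631 × $9 = $5,679. Book value $90,521.
Year 2: 1,501 × $9 = $13,509. Book value $77,012.
Accumulated through year 2 = $96,200 − $77,012 = $19,188.

$19,188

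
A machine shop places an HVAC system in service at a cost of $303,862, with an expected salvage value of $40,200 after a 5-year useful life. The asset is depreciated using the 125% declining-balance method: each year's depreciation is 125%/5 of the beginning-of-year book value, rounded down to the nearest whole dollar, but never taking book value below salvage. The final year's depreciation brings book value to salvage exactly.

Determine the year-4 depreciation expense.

$32,048

Depreciable base = $303,862 − $40,200 = $263,662.
Year 1: ⌊$303,862 × 125%/5⌋ = $75,965. Book value $227,897.
Year 2: ⌊$227,897 × 125%/5⌋ = $56,974. Book value $170,923.
Year 3: ⌊$170,923 × 125%/5⌋ = $42,730. Book value $128,193.
Year 4: ⌊$128,193 × 125%/5⌋ = $32,048. Book value $96,145.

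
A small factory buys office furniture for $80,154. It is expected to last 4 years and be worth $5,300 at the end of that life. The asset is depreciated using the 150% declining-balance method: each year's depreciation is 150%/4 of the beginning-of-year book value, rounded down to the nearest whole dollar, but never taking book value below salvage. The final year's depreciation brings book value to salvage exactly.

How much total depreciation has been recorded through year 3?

Depreciable base = $80,154 − $5,300 = $74,854.
Year 1: ⌊$80,154 × 150%/4⌋ = $30,057. Book value $50,097.
Year 2: ⌊$50,097 × 150%/4⌋ = $18,786. Book value $31,311.
Year 3: ⌊$31,311 × 150%/4⌋ = $11,741. Book value $19,570.
Accumulated through year 3 = $80,154 − $19,570 = $60,584.

$60,584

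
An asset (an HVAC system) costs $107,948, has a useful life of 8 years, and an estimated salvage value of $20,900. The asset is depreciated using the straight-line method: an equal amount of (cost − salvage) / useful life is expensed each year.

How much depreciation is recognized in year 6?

Depreciable base = $107,948 − $20,900 = $87,048.
Annual expense = $87,048 / 8 = $10,881.

$10,881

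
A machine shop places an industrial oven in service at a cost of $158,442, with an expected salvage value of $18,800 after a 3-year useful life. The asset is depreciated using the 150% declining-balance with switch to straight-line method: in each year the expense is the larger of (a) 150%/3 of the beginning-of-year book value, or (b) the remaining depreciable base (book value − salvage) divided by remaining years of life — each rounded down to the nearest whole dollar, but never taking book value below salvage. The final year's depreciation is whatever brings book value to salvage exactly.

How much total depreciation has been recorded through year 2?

$118,831

Depreciable base = $158,442 − $18,800 = $139,642.
Year 1: DB = ⌊$158,442 × 150%/3⌋ = $79,221; SL = ⌊$139,642/3⌋ = $46,547 → take DB $79,221. Book value $79,221.
Year 2: DB = ⌊$79,221 × 150%/3⌋ = $39,610; SL = ⌊$60,421/2⌋ = $30,210 → take DB $39,610. Book value $39,611.
Accumulated through year 2 = $158,442 − $39,611 = $118,831.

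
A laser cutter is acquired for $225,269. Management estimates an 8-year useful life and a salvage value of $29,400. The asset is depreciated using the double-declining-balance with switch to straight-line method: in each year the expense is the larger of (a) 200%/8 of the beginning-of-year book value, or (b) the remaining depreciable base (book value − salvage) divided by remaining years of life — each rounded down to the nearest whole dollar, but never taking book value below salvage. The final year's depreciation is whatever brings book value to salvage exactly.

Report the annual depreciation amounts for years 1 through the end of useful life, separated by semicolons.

Depreciable base = $225,269 − $29,400 = $195,869.
Year 1: DB = ⌊$225,269 × 200%/8⌋ = $56,317; SL = ⌊$195,869/8⌋ = $24,483 → take DB $56,317. Book value $168,952.
Year 2: DB = ⌊$168,952 × 200%/8⌋ = $42,238; SL = ⌊$139,552/7⌋ = $19,936 → take DB $42,238. Book value $126,714.
Year 3: DB = ⌊$126,714 × 200%/8⌋ = $31,678; SL = ⌊$97,314/6⌋ = $16,219 → take DB $31,678. Book value $95,036.
Year 4: DB = ⌊$95,036 × 200%/8⌋ = $23,759; SL = ⌊$65,636/5⌋ = $13,127 → take DB $23,759. Book value $71,277.
Year 5: DB = ⌊$71,277 × 200%/8⌋ = $17,819; SL = ⌊$41,877/4⌋ = $10,469 → take DB $17,819. Book value $53,458.
Year 6: DB = ⌊$53,458 × 200%/8⌋ = $13,364; SL = ⌊$24,058/3⌋ = $8,019 → take DB $13,364. Book value $40,094.
Year 7: DB = ⌊$40,094 × 200%/8⌋ = $10,023; SL = ⌊$10,694/2⌋ = $5,347 → take DB $10,023. Book value $30,071.
Year 8 (final): $30,071 − $29,400 = $671. Book value $29,400.

$56,317; $42,238; $31,678; $23,759; $17,819; $13,364; $10,023; $671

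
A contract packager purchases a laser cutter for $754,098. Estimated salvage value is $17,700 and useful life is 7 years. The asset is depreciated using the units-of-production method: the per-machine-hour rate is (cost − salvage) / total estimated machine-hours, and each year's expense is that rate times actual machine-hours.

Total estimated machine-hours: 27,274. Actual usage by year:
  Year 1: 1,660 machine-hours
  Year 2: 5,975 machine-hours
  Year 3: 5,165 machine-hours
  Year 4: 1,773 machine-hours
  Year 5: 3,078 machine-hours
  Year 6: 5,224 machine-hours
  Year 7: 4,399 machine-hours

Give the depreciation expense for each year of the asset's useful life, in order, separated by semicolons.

Depreciable base = $754,098 − $17,700 = $736,398.
Rate = $736,398 / 27,274 machine-hours = $27 per machine-hour.
Year 1: 1,660 × $27 = $44,820. Book value $709,278.
Year 2: 5,975 × $27 = $161,325. Book value $547,953.
Year 3: 5,165 × $27 = $139,455. Book value $408,498.
Year 4: 1,773 × $27 = $47,871. Book value $360,627.
Year 5: 3,078 × $27 = $83,106. Book value $277,521.
Year 6: 5,224 × $27 = $141,048. Book value $136,473.
Year 7: 4,399 × $27 = $118,773. Book value $17,700.

$44,820; $161,325; $139,455; $47,871; $83,106; $141,048; $118,773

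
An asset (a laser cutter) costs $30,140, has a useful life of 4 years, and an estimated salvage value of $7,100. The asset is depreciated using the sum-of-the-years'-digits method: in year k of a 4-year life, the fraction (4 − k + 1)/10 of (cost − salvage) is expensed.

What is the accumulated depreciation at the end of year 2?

Depreciable base = $30,140 − $7,100 = $23,040.
Sum of the years' digits = 4+3+2+1 = 10.
Year 1: $23,040 × 4/10 = $9,216. Book value $20,924.
Year 2: $23,040 × 3/10 = $6,912. Book value $14,012.
Accumulated through year 2 = $30,140 − $14,012 = $16,128.

$16,128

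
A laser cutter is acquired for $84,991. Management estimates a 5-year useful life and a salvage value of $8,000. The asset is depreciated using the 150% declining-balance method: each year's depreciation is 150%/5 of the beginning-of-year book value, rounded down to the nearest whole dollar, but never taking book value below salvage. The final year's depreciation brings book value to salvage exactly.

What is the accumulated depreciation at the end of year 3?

$55,838

Depreciable base = $84,991 − $8,000 = $76,991.
Year 1: ⌊$84,991 × 150%/5⌋ = $25,497. Book value $59,494.
Year 2: ⌊$59,494 × 150%/5⌋ = $17,848. Book value $41,646.
Year 3: ⌊$41,646 × 150%/5⌋ = $12,493. Book value $29,153.
Accumulated through year 3 = $84,991 − $29,153 = $55,838.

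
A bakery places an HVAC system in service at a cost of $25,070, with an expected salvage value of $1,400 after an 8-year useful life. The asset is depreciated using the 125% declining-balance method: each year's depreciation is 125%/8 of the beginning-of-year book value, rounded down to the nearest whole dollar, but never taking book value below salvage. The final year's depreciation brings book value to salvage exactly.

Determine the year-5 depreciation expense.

Depreciable base = $25,070 − $1,400 = $23,670.
Year 1: ⌊$25,070 × 125%/8⌋ = $3,917. Book value $21,153.
Year 2: ⌊$21,153 × 125%/8⌋ = $3,305. Book value $17,848.
Year 3: ⌊$17,848 × 125%/8⌋ = $2,788. Book value $15,060.
Year 4: ⌊$15,060 × 125%/8⌋ = $2,353. Book value $12,707.
Year 5: ⌊$12,707 × 125%/8⌋ = $1,985. Book value $10,722.

$1,985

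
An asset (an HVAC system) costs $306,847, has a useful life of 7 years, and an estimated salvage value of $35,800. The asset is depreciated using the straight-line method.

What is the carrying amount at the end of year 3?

Depreciable base = $306,847 − $35,800 = $271,047.
Annual expense = $271,047 / 7 = $38,721.
End of year 1: book value $268,126.
End of year 2: book value $229,405.
End of year 3: book value $190,684.

$190,684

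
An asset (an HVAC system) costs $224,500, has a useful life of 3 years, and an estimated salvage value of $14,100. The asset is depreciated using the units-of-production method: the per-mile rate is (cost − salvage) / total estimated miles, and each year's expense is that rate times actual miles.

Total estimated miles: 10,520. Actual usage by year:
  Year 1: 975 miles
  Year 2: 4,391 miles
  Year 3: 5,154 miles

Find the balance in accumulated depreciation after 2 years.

Depreciable base = $224,500 − $14,100 = $210,400.
Rate = $210,400 / 10,520 miles = $20 per mile.
Year 1: 975 × $20 = $19,500. Book value $205,000.
Year 2: 4,391 × $20 = $87,820. Book value $117,180.
Accumulated through year 2 = $224,500 − $117,180 = $107,320.

$107,320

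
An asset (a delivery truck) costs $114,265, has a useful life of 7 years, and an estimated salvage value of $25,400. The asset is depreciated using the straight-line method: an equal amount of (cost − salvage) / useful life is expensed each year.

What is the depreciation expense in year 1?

$12,695

Depreciable base = $114,265 − $25,400 = $88,865.
Annual expense = $88,865 / 7 = $12,695.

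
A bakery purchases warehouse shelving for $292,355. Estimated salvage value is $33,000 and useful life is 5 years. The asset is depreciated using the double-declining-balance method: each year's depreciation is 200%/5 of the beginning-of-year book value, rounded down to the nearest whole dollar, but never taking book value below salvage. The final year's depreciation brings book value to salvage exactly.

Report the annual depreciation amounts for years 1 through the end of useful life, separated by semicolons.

Depreciable base = $292,355 − $33,000 = $259,355.
Year 1: ⌊$292,355 × 200%/5⌋ = $116,942. Book value $175,413.
Year 2: ⌊$175,413 × 200%/5⌋ = $70,165. Book value $105,248.
Year 3: ⌊$105,248 × 200%/5⌋ = $42,099. Book value $63,149.
Year 4: ⌊$63,149 × 200%/5⌋ = $25,259. Book value $37,890.
Year 5 (final): $37,890 − $33,000 = $4,890. Book value $33,000.

$116,942; $70,165; $42,099; $25,259; $4,890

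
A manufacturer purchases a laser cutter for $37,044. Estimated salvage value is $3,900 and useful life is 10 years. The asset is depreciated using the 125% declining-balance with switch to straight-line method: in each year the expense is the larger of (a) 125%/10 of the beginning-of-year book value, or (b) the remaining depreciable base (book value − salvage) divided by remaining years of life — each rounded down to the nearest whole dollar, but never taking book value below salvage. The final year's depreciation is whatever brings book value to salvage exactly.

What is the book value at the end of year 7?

Depreciable base = $37,044 − $3,900 = $33,144.
Year 1: DB = ⌊$37,044 × 125%/10⌋ = $4,630; SL = ⌊$33,144/10⌋ = $3,314 → take DB $4,630. Book value $32,414.
Year 2: DB = ⌊$32,414 × 125%/10⌋ = $4,051; SL = ⌊$28,514/9⌋ = $3,168 → take DB $4,051. Book value $28,363.
Year 3: DB = ⌊$28,363 × 125%/10⌋ = $3,545; SL = ⌊$24,463/8⌋ = $3,057 → take DB $3,545. Book value $24,818.
Year 4: DB = ⌊$24,818 × 125%/10⌋ = $3,102; SL = ⌊$20,918/7⌋ = $2,988 → take DB $3,102. Book value $21,716.
Year 5: DB = ⌊$21,716 × 125%/10⌋ = $2,714; SL = ⌊$17,816/6⌋ = $2,969 → take SL $2,969. Book value $18,747.
Year 6: DB = ⌊$18,747 × 125%/10⌋ = $2,343; SL = ⌊$14,847/5⌋ = $2,969 → take SL $2,969. Book value $15,778.
Year 7: DB = ⌊$15,778 × 125%/10⌋ = $1,972; SL = ⌊$11,878/4⌋ = $2,969 → take SL $2,969. Book value $12,809.

$12,809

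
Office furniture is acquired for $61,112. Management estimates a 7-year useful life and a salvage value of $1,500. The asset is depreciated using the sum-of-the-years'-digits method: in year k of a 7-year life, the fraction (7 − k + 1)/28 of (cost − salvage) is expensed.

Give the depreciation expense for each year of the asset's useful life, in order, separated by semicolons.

Depreciable base = $61,112 − $1,500 = $59,612.
Sum of the years' digits = 7+6+5+4+3+2+1 = 28.
Year 1: $59,612 × 7/28 = $14,903. Book value $46,209.
Year 2: $59,612 × 6/28 = $12,774. Book value $33,435.
Year 3: $59,612 × 5/28 = $10,645. Book value $22,790.
Year 4: $59,612 × 4/28 = $8,516. Book value $14,274.
Year 5: $59,612 × 3/28 = $6,387. Book value $7,887.
Year 6: $59,612 × 2/28 = $4,258. Book value $3,629.
Year 7: $59,612 × 1/28 = $2,129. Book value $1,500.

$14,903; $12,774; $10,645; $8,516; $6,387; $4,258; $2,129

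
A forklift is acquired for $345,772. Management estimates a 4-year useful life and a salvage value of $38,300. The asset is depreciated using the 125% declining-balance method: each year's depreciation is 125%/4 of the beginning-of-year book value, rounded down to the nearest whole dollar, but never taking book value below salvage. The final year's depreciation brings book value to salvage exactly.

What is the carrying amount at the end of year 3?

$112,360

Depreciable base = $345,772 − $38,300 = $307,472.
Year 1: ⌊$345,772 × 125%/4⌋ = $108,053. Book value $237,719.
Year 2: ⌊$237,719 × 125%/4⌋ = $74,287. Book value $163,432.
Year 3: ⌊$163,432 × 125%/4⌋ = $51,072. Book value $112,360.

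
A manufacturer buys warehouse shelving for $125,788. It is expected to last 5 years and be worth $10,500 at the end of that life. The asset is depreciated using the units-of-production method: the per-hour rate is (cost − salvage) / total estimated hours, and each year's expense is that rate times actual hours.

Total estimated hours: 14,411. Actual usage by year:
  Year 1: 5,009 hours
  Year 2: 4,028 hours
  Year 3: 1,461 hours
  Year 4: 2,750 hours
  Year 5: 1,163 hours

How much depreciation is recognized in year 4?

$22,000

Depreciable base = $125,788 − $10,500 = $115,288.
Rate = $115,288 / 14,411 hours = $8 per hour.
Year 1: 5,009 × $8 = $40,072. Book value $85,716.
Year 2: 4,028 × $8 = $32,224. Book value $53,492.
Year 3: 1,461 × $8 = $11,688. Book value $41,804.
Year 4: 2,750 × $8 = $22,000. Book value $19,804.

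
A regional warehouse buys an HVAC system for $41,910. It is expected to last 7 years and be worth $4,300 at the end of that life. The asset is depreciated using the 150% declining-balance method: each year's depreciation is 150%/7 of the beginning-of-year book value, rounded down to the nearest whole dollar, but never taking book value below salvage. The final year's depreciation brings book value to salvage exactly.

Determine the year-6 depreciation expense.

Depreciable base = $41,910 − $4,300 = $37,610.
Year 1: ⌊$41,910 × 150%/7⌋ = $8,980. Book value $32,930.
Year 2: ⌊$32,930 × 150%/7⌋ = $7,056. Book value $25,874.
Year 3: ⌊$25,874 × 150%/7⌋ = $5,544. Book value $20,330.
Year 4: ⌊$20,330 × 150%/7⌋ = $4,356. Book value $15,974.
Year 5: ⌊$15,974 × 150%/7⌋ = $3,423. Book value $12,551.
Year 6: ⌊$12,551 × 150%/7⌋ = $2,689. Book value $9,862.

$2,689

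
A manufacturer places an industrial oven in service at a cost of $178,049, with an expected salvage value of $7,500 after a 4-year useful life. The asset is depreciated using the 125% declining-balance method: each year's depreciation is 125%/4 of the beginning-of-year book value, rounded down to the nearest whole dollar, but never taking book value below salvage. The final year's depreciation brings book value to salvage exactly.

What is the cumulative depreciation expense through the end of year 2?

$93,892

Depreciable base = $178,049 − $7,500 = $170,549.
Year 1: ⌊$178,049 × 125%/4⌋ = $55,640. Book value $122,409.
Year 2: ⌊$122,409 × 125%/4⌋ = $38,252. Book value $84,157.
Accumulated through year 2 = $178,049 − $84,157 = $93,892.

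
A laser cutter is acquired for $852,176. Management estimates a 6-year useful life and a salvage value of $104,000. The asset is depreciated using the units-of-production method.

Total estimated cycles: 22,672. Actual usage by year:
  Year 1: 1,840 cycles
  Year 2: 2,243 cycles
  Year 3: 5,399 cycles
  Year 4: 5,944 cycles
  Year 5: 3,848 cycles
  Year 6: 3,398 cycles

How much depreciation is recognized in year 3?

$178,167

Depreciable base = $852,176 − $104,000 = $748,176.
Rate = $748,176 / 22,672 cycles = $33 per cycle.
Year 1: 1,840 × $33 = $60,720. Book value $791,456.
Year 2: 2,243 × $33 = $74,019. Book value $717,437.
Year 3: 5,399 × $33 = $178,167. Book value $539,270.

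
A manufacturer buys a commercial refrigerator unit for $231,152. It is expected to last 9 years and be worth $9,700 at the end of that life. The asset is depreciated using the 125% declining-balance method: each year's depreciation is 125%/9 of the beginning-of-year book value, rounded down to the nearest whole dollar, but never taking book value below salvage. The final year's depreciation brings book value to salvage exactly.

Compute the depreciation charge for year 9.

$60,187

Depreciable base = $231,152 − $9,700 = $221,452.
Year 1: ⌊$231,152 × 125%/9⌋ = $32,104. Book value $199,048.
Year 2: ⌊$199,048 × 125%/9⌋ = $27,645. Book value $171,403.
Year 3: ⌊$171,403 × 125%/9⌋ = $23,805. Book value $147,598.
Year 4: ⌊$147,598 × 125%/9⌋ = $20,499. Book value $127,099.
Year 5: ⌊$127,099 × 125%/9⌋ = $17,652. Book value $109,447.
Year 6: ⌊$109,447 × 125%/9⌋ = $15,200. Book value $94,247.
Year 7: ⌊$94,247 × 125%/9⌋ = $13,089. Book value $81,158.
Year 8: ⌊$81,158 × 125%/9⌋ = $11,271. Book value $69,887.
Year 9 (final): $69,887 − $9,700 = $60,187. Book value $9,700.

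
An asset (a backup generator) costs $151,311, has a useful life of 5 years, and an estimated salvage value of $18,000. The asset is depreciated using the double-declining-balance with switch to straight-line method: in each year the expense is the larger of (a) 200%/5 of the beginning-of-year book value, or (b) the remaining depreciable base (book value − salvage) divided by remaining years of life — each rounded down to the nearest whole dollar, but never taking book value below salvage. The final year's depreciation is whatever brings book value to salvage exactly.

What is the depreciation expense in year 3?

$21,789

Depreciable base = $151,311 − $18,000 = $133,311.
Year 1: DB = ⌊$151,311 × 200%/5⌋ = $60,524; SL = ⌊$133,311/5⌋ = $26,662 → take DB $60,524. Book value $90,787.
Year 2: DB = ⌊$90,787 × 200%/5⌋ = $36,314; SL = ⌊$72,787/4⌋ = $18,196 → take DB $36,314. Book value $54,473.
Year 3: DB = ⌊$54,473 × 200%/5⌋ = $21,789; SL = ⌊$36,473/3⌋ = $12,157 → take DB $21,789. Book value $32,684.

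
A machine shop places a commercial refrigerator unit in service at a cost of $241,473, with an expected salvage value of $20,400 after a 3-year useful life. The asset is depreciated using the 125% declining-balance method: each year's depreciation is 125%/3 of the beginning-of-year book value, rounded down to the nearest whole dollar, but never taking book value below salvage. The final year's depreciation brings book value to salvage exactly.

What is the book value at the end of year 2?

$82,169

Depreciable base = $241,473 − $20,400 = $221,073.
Year 1: ⌊$241,473 × 125%/3⌋ = $100,613. Book value $140,860.
Year 2: ⌊$140,860 × 125%/3⌋ = $58,691. Book value $82,169.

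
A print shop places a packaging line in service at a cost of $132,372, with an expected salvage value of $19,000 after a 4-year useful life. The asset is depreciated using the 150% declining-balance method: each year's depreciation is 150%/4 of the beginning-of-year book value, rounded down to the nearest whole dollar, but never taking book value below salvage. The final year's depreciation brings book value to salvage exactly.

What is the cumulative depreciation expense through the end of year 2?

$80,663

Depreciable base = $132,372 − $19,000 = $113,372.
Year 1: ⌊$132,372 × 150%/4⌋ = $49,639. Book value $82,733.
Year 2: ⌊$82,733 × 150%/4⌋ = $31,024. Book value $51,709.
Accumulated through year 2 = $132,372 − $51,709 = $80,663.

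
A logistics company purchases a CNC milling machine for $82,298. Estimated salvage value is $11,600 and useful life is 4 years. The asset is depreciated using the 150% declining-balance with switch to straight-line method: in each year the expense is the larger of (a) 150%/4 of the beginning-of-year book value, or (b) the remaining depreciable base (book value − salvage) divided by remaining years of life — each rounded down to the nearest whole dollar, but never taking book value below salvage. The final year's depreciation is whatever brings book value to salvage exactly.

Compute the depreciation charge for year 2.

Depreciable base = $82,298 − $11,600 = $70,698.
Year 1: DB = ⌊$82,298 × 150%/4⌋ = $30,861; SL = ⌊$70,698/4⌋ = $17,674 → take DB $30,861. Book value $51,437.
Year 2: DB = ⌊$51,437 × 150%/4⌋ = $19,288; SL = ⌊$39,837/3⌋ = $13,279 → take DB $19,288. Book value $32,149.

$19,288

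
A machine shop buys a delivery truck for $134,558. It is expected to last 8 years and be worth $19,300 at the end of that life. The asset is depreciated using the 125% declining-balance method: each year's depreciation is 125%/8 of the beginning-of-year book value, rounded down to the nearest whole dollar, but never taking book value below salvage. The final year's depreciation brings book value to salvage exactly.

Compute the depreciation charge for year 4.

Depreciable base = $134,558 − $19,300 = $115,258.
Year 1: ⌊$134,558 × 125%/8⌋ = $21,024. Book value $113,534.
Year 2: ⌊$113,534 × 125%/8⌋ = $17,739. Book value $95,795.
Year 3: ⌊$95,795 × 125%/8⌋ = $14,967. Book value $80,828.
Year 4: ⌊$80,828 × 125%/8⌋ = $12,629. Book value $68,199.

$12,629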